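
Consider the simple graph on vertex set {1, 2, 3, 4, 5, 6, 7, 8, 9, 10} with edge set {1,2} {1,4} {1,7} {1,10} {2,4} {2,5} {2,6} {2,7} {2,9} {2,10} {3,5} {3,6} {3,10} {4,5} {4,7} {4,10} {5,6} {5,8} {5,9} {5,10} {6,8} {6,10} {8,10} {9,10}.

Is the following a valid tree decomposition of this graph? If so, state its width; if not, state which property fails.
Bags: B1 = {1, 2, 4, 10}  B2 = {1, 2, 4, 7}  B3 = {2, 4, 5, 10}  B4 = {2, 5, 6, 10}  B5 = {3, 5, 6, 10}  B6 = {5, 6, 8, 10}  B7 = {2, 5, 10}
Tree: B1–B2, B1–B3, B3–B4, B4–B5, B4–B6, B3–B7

A tree decomposition must satisfy three properties: every vertex lies in some bag; for every edge, both endpoints lie together in some bag; and for every vertex, the bags containing it form a connected subtree. Here vertex 9 appears in no bag, so the decomposition is invalid.

No — vertex 9 appears in no bag.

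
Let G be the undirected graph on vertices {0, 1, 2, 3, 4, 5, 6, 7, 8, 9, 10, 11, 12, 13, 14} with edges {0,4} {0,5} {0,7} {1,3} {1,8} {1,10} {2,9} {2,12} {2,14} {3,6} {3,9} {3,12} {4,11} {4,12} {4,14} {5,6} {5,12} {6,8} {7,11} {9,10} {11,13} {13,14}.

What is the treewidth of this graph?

A width-3 tree decomposition is:
Bags: B1 = {0, 7, 11, 13}  B2 = {0, 4, 11, 13}  B3 = {0, 4, 13, 14}  B4 = {0, 4, 5, 14}  B5 = {4, 5, 12, 14}  B6 = {2, 5, 12, 14}  B7 = {2, 5, 6, 12}  B8 = {2, 3, 6, 12}  B9 = {2, 3, 6, 9}  B10 = {3, 6, 8, 9}  B11 = {1, 3, 8, 9}  B12 = {1, 8, 9, 10}
Tree: B1–B2, B2–B3, B3–B4, B4–B5, B5–B6, B6–B7, B7–B8, B8–B9, B9–B10, B10–B11, B11–B12
Each bag holds 4 vertices, so the decomposition has width 3, which upper-bounds the treewidth. For the lower bound: the 4 vertex sets {7,11,13}, {0}, {4}, {2,5,12,14} are disjoint, each induces a connected subgraph, and every pair is joined by at least one edge of G. Contracting each set to a single vertex therefore yields K_{4} as a minor, and since treewidth is minor-monotone, tw(G) ≥ tw(K_{4}) = 3. Hence tw(G) = 3 exactly.

3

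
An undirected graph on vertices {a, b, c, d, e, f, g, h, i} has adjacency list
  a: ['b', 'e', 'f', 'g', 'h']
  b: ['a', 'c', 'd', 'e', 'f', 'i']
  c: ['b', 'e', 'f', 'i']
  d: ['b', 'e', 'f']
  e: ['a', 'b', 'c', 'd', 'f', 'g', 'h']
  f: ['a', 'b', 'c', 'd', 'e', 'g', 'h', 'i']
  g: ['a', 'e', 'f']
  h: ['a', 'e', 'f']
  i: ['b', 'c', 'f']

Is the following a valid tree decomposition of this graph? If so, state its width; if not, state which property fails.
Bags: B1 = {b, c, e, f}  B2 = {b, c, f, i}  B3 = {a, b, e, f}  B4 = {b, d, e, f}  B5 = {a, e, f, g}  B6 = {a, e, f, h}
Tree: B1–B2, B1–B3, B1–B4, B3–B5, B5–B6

Yes; width 3.

Checking the three conditions: (i) the bags cover all of {a, b, c, d, e, f, g, h, i}; (ii) for each edge, some bag contains both endpoints; (iii) the bags containing any fixed vertex form a subtree. All hold, so the decomposition is valid with width 4 − 1 = 3.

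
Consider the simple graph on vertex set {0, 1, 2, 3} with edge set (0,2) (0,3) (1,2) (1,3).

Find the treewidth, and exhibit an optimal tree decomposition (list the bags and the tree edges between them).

Every bag has size at most 3, so the width is 3 − 1 = 2 and tw(G) ≤ 2. Since 0–3–1–2–0 is a cycle in G, G is not acyclic. Forests are exactly the graphs of treewidth ≤ 1, so tw(G) ≥ 2. Hence tw(G) = 2 exactly.

Treewidth 2.
One such decomposition:
Bags: B1 = {0, 1, 3}  B2 = {0, 1, 2}
Tree: B1–B2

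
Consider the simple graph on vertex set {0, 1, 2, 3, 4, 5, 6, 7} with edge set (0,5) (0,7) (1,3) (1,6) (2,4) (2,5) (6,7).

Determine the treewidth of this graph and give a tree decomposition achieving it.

Treewidth 1.
One such decomposition:
Bags: B1 = {2, 4}  B2 = {2, 5}  B3 = {0, 5}  B4 = {0, 7}  B5 = {6, 7}  B6 = {1, 6}  B7 = {1, 3}
Tree: B1–B2, B2–B3, B3–B4, B4–B5, B5–B6, B6–B7

Each bag holds 2 vertices, so the decomposition has width 1, which upper-bounds the treewidth. Since G has at least one edge (e.g. 4–2), it is not an edgeless graph, so tw(G) ≥ 1. The upper and lower bounds meet at 1, so that is the treewidth.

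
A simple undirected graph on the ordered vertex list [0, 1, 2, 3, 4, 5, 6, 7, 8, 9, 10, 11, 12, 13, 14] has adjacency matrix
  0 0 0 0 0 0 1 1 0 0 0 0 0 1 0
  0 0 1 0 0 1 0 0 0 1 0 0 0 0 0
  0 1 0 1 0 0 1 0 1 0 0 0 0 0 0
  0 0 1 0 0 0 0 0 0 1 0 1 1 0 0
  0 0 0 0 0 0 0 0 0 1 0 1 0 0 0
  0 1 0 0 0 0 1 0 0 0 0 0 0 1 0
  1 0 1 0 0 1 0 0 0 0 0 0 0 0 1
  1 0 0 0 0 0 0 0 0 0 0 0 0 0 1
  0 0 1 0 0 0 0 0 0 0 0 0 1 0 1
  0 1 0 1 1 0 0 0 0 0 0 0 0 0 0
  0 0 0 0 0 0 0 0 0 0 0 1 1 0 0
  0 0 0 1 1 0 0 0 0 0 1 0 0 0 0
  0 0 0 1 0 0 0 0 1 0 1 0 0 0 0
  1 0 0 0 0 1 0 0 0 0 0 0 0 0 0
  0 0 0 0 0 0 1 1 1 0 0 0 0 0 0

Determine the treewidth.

3

A width-3 tree decomposition is:
Bags: B1 = {0, 7, 13, 14}  B2 = {0, 6, 13, 14}  B3 = {5, 6, 13, 14}  B4 = {5, 6, 8, 14}  B5 = {2, 5, 6, 8}  B6 = {1, 2, 5, 8}  B7 = {1, 2, 8, 12}  B8 = {1, 2, 3, 12}  B9 = {1, 3, 9, 12}  B10 = {3, 9, 10, 12}  B11 = {3, 9, 10, 11}  B12 = {4, 9, 10, 11}
Tree: B1–B2, B2–B3, B3–B4, B4–B5, B5–B6, B6–B7, B7–B8, B8–B9, B9–B10, B10–B11, B11–B12
Each bag holds 4 vertices, so the decomposition has width 3, which upper-bounds the treewidth. For the lower bound: the 4 vertex sets {0,7,13}, {14}, {6}, {1,2,5,8} are disjoint, each induces a connected subgraph, and every pair is joined by at least one edge of G. Contracting each set to a single vertex therefore yields K_{4} as a minor, and since treewidth is minor-monotone, tw(G) ≥ tw(K_{4}) = 3. Combining the bounds, tw(G) = 3.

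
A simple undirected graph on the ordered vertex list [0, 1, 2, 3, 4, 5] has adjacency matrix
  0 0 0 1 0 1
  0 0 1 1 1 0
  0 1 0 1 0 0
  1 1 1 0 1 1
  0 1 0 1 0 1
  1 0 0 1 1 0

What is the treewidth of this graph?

A width-2 tree decomposition is:
Bags: B1 = {3, 4, 5}  B2 = {1, 3, 4}  B3 = {0, 3, 5}  B4 = {1, 2, 3}
Tree: B1–B2, B1–B3, B2–B4
The largest bag has 3 vertices, giving width 2; this decomposition certifies tw(G) ≤ 2. For the lower bound, the 3 vertices {0, 3, 5} are pairwise adjacent, and any tree decomposition puts a clique entirely inside one bag — forcing width ≥ 2. Therefore the treewidth is 2.

2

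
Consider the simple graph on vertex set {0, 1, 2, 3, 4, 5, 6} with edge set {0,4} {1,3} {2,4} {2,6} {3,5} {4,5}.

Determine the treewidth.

A width-1 tree decomposition is:
Bags: B1 = {4, 5}  B2 = {0, 4}  B3 = {3, 5}  B4 = {1, 3}  B5 = {2, 4}  B6 = {2, 6}
Tree: B1–B2, B1–B3, B3–B4, B1–B5, B5–B6
The largest bag has 2 vertices, giving width 1; this decomposition certifies tw(G) ≤ 1. Any graph with an edge has treewidth ≥ 1, and G has the edge 5–4. Combining the bounds, tw(G) = 1.

1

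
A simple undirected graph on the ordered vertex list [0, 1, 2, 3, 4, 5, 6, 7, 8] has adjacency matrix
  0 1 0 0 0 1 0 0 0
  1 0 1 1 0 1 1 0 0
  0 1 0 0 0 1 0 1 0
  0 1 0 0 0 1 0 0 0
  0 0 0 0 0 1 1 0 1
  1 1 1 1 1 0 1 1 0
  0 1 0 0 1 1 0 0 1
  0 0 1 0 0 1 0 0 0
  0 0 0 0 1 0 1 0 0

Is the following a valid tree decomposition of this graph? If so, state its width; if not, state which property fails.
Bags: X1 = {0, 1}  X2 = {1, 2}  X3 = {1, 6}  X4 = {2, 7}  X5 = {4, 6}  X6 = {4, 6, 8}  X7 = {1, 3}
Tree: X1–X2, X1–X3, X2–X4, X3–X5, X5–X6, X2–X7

A tree decomposition must satisfy three properties: every vertex lies in some bag; for every edge, both endpoints lie together in some bag; and for every vertex, the bags containing it form a connected subtree. Here vertex 5 appears in no bag, so the decomposition is invalid.

No — vertex 5 appears in no bag.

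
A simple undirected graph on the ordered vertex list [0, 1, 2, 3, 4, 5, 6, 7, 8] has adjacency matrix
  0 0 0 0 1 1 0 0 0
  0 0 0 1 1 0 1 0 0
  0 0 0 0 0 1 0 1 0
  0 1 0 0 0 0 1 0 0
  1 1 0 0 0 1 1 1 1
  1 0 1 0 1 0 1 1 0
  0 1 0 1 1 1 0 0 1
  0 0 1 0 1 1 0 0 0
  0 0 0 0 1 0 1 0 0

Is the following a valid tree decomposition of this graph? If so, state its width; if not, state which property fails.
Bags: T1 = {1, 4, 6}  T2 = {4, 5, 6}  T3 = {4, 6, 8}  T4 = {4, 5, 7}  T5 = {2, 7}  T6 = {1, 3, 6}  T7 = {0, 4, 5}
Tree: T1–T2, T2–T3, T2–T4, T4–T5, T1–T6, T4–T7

No — edge (5,2) lies in no bag.

A tree decomposition must satisfy three properties: every vertex lies in some bag; for every edge, both endpoints lie together in some bag; and for every vertex, the bags containing it form a connected subtree. Here edge (5,2) lies in no bag, so the decomposition is invalid.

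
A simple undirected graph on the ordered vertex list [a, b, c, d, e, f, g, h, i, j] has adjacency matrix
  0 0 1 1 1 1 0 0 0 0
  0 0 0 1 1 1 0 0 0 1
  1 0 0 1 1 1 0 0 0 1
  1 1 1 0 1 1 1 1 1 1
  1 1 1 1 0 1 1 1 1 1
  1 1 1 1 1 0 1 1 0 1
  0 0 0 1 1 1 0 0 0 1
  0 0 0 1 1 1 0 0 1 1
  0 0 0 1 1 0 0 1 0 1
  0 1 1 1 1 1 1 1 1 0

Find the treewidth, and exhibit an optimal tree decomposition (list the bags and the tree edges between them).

Each bag holds 5 vertices, so the decomposition has width 4, which upper-bounds the treewidth. On the other hand G contains the 5-clique {d, e, f, g, j}. A clique must lie in a single bag of any decomposition, so no decomposition can have width below 4. Hence tw(G) = 4 exactly.

Treewidth 4.
One optimal decomposition is:
Bags: B1 = {d, e, f, h, j}  B2 = {c, d, e, f, j}  B3 = {a, c, d, e, f}  B4 = {d, e, f, g, j}  B5 = {d, e, h, i, j}  B6 = {b, d, e, f, j}
Tree: B1–B2, B2–B3, B2–B4, B1–B5, B2–B6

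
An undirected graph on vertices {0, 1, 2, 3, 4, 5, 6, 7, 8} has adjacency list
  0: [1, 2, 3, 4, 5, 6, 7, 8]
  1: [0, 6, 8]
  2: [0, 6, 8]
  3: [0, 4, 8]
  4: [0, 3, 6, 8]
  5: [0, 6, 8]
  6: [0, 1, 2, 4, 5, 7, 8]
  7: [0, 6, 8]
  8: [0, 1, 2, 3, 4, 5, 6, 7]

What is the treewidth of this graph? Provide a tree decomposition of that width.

Treewidth 3.
One such decomposition:
Bags: B1 = {0, 5, 6, 8}  B2 = {0, 4, 6, 8}  B3 = {0, 1, 6, 8}  B4 = {0, 6, 7, 8}  B5 = {0, 2, 6, 8}  B6 = {0, 3, 4, 8}
Tree: B1–B2, B1–B3, B3–B4, B4–B5, B2–B6

Each bag holds 4 vertices, so the decomposition has width 3, which upper-bounds the treewidth. On the other hand G contains the 4-clique {0, 3, 4, 8}. A clique must lie in a single bag of any decomposition, so no decomposition can have width below 3. Combining the bounds, tw(G) = 3.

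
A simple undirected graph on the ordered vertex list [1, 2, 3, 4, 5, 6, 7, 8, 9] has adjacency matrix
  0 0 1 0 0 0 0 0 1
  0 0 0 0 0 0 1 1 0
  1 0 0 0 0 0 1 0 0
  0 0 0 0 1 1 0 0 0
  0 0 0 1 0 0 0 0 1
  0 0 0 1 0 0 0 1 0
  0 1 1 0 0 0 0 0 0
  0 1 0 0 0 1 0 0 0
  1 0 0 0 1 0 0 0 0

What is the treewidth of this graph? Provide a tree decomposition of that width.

Every bag has size at most 3, so the width is 3 − 1 = 2 and tw(G) ≤ 2. For the lower bound, G contains the cycle 6–4–5–9–1–3–7–2–8–6, so G is not a forest; only forests have treewidth ≤ 1, hence tw(G) ≥ 2. Hence tw(G) = 2 exactly.

Treewidth 2.
Bags: B1 = {4, 5, 6}  B2 = {5, 6, 9}  B3 = {1, 6, 9}  B4 = {1, 3, 6}  B5 = {3, 6, 7}  B6 = {2, 6, 7}  B7 = {2, 6, 8}
Tree: B1–B2, B2–B3, B3–B4, B4–B5, B5–B6, B6–B7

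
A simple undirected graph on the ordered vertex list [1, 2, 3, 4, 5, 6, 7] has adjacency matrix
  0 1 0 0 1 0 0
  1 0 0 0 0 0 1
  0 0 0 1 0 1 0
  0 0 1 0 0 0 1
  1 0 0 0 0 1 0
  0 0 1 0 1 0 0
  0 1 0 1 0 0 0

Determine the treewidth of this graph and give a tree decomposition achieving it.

The largest bag has 3 vertices, giving width 2; this decomposition certifies tw(G) ≤ 2. The edges 1–5–6–3–4–7–2–1 form a cycle, so G is not a tree and its treewidth is at least 2. Therefore the treewidth is 2.

Treewidth 2.
One such decomposition:
Bags: B1 = {1, 5, 6}  B2 = {1, 3, 6}  B3 = {1, 3, 4}  B4 = {1, 4, 7}  B5 = {1, 2, 7}
Tree: B1–B2, B2–B3, B3–B4, B4–B5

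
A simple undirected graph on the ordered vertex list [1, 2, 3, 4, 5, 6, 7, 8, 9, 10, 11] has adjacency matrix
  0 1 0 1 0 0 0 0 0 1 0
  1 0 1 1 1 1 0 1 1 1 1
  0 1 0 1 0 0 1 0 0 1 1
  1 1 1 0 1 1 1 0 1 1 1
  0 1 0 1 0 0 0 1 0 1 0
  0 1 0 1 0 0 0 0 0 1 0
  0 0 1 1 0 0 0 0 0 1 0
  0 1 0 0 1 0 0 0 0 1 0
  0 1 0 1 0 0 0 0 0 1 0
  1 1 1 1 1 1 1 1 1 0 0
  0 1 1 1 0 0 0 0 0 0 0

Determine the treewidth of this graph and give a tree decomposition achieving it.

Every bag has size at most 4, so the width is 4 − 1 = 3 and tw(G) ≤ 3. For the lower bound, the 4 vertices {2, 5, 8, 10} are pairwise adjacent, and any tree decomposition puts a clique entirely inside one bag — forcing width ≥ 3. Hence tw(G) = 3 exactly.

Treewidth 3.
One such decomposition:
Bags: B1 = {2, 3, 4, 11}  B2 = {2, 3, 4, 10}  B3 = {2, 4, 5, 10}  B4 = {2, 4, 6, 10}  B5 = {2, 5, 8, 10}  B6 = {1, 2, 4, 10}  B7 = {3, 4, 7, 10}  B8 = {2, 4, 9, 10}
Tree: B1–B2, B2–B3, B3–B4, B3–B5, B2–B6, B2–B7, B4–B8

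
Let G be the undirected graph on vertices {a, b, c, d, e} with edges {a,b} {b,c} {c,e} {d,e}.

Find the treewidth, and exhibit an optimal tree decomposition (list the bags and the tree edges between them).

Treewidth 1.
Bags: B1 = {a, b}  B2 = {b, c}  B3 = {c, e}  B4 = {d, e}
Tree: B1–B2, B2–B3, B3–B4

Each bag holds 2 vertices, so the decomposition has width 1, which upper-bounds the treewidth. G has an edge, so its treewidth is at least 1. Hence tw(G) = 1 exactly.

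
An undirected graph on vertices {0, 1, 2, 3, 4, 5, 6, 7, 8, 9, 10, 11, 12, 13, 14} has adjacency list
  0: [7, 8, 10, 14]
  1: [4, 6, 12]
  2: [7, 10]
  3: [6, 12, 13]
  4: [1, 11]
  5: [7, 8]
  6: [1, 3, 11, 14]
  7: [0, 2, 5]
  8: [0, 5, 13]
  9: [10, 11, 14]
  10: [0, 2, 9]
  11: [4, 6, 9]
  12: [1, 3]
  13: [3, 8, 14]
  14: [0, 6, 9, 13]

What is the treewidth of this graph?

3

A width-3 tree decomposition is:
Bags: B1 = {2, 5, 7, 10}  B2 = {0, 5, 7, 10}  B3 = {0, 5, 8, 10}  B4 = {0, 8, 9, 10}  B5 = {0, 8, 9, 14}  B6 = {8, 9, 13, 14}  B7 = {9, 11, 13, 14}  B8 = {6, 11, 13, 14}  B9 = {3, 6, 11, 13}  B10 = {3, 4, 6, 11}  B11 = {1, 3, 4, 6}  B12 = {1, 3, 4, 12}
Tree: B1–B2, B2–B3, B3–B4, B4–B5, B5–B6, B6–B7, B7–B8, B8–B9, B9–B10, B10–B11, B11–B12
Each bag holds 4 vertices, so the decomposition has width 3, which upper-bounds the treewidth. For the lower bound: the 4 vertex sets {2,5,7}, {10}, {0}, {8,9,13,14} are disjoint, each induces a connected subgraph, and every pair is joined by at least one edge of G. Contracting each set to a single vertex therefore yields K_{4} as a minor, and since treewidth is minor-monotone, tw(G) ≥ tw(K_{4}) = 3. The upper and lower bounds meet at 3, so that is the treewidth.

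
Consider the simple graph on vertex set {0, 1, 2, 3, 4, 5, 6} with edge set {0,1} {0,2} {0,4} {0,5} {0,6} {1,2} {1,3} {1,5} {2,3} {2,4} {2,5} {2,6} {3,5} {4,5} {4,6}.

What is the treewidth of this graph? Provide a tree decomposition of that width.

Every bag has size at most 4, so the width is 4 − 1 = 3 and tw(G) ≤ 3. Conversely, {0, 1, 2, 5} is a clique of size 4, and the vertices of any clique must share a bag in every tree decomposition; so some bag has ≥ 4 vertices and tw(G) ≥ 3. Therefore the treewidth is 3.

Treewidth 3.
Bags: B1 = {0, 1, 2, 5}  B2 = {1, 2, 3, 5}  B3 = {0, 2, 4, 5}  B4 = {0, 2, 4, 6}
Tree: B1–B2, B1–B3, B3–B4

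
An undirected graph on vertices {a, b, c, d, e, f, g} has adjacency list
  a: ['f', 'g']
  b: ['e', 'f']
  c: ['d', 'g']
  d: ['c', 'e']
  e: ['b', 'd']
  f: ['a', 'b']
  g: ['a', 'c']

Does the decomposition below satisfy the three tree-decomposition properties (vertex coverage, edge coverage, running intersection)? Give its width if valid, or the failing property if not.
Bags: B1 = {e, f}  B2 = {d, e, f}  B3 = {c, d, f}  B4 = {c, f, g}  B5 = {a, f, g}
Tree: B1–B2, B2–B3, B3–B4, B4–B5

No — vertex b appears in no bag.

A tree decomposition must satisfy three properties: every vertex lies in some bag; for every edge, both endpoints lie together in some bag; and for every vertex, the bags containing it form a connected subtree. Here vertex b appears in no bag, so the decomposition is invalid.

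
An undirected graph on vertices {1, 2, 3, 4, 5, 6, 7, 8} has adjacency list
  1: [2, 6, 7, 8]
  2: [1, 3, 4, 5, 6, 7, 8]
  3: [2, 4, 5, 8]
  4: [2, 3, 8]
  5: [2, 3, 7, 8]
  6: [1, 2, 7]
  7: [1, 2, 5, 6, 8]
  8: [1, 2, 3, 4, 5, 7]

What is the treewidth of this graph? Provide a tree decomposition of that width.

Each bag holds 4 vertices, so the decomposition has width 3, which upper-bounds the treewidth. For the lower bound, the 4 vertices {1, 2, 7, 8} are pairwise adjacent, and any tree decomposition puts a clique entirely inside one bag — forcing width ≥ 3. Therefore the treewidth is 3.

Treewidth 3.
One optimal decomposition is:
Bags: B1 = {2, 3, 4, 8}  B2 = {2, 3, 5, 8}  B3 = {2, 5, 7, 8}  B4 = {1, 2, 7, 8}  B5 = {1, 2, 6, 7}
Tree: B1–B2, B2–B3, B3–B4, B4–B5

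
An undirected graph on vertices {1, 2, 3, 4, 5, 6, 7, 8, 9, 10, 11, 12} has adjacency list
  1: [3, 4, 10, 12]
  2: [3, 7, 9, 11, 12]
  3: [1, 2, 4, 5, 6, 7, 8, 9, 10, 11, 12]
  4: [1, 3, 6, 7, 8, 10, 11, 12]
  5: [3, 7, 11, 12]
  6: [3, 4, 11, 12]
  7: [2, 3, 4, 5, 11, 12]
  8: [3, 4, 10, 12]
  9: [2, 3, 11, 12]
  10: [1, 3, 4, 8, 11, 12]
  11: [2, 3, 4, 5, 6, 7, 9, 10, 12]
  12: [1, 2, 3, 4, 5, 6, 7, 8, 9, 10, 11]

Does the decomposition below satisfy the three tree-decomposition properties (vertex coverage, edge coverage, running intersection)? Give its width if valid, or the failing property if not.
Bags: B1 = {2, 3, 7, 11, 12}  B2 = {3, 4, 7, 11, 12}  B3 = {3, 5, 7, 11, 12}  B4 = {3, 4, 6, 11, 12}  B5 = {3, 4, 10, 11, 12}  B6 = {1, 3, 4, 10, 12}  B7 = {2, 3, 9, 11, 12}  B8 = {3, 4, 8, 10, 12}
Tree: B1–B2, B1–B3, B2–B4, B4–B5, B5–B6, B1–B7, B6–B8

Yes; width 4.

Checking the three conditions: (i) the bags cover all of {1, 2, 3, 4, 5, 6, 7, 8, 9, 10, 11, 12}; (ii) for each edge, some bag contains both endpoints; (iii) the bags containing any fixed vertex form a subtree. All hold, so the decomposition is valid with width 5 − 1 = 4.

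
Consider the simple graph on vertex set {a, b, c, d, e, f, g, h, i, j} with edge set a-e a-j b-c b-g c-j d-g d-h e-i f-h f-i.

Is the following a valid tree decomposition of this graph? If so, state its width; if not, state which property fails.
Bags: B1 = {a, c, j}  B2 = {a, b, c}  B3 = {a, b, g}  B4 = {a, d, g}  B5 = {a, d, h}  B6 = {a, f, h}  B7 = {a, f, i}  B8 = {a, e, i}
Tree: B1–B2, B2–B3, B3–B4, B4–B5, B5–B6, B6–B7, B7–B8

Checking the three conditions: (i) the bags cover all of {a, b, c, d, e, f, g, h, i, j}; (ii) for each edge, some bag contains both endpoints; (iii) the bags containing any fixed vertex form a subtree. All hold, so the decomposition is valid with width 3 − 1 = 2.

Yes; width 2.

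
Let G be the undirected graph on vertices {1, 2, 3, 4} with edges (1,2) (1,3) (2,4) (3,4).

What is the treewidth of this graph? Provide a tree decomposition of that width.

Treewidth 2.
Bags: B1 = {2, 3, 4}  B2 = {1, 2, 3}
Tree: B1–B2

Each bag holds 3 vertices, so the decomposition has width 2, which upper-bounds the treewidth. Since 2–4–3–1–2 is a cycle in G, G is not acyclic. Forests are exactly the graphs of treewidth ≤ 1, so tw(G) ≥ 2. Combining the bounds, tw(G) = 2.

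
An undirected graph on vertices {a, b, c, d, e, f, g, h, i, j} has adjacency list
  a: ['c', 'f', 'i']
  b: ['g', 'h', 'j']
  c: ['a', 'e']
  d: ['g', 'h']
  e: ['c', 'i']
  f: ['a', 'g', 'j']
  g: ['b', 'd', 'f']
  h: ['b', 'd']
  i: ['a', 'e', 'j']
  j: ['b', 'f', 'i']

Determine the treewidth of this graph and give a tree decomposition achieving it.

The largest bag has 3 vertices, giving width 2; this decomposition certifies tw(G) ≤ 2. The edges e–c–a–i–e form a cycle, so G is not a tree and its treewidth is at least 2. Hence tw(G) = 2 exactly.

Treewidth 2.
Bags: B1 = {c, e, i}  B2 = {a, c, i}  B3 = {a, i, j}  B4 = {a, f, j}  B5 = {b, f, j}  B6 = {b, f, g}  B7 = {b, g, h}  B8 = {d, g, h}
Tree: B1–B2, B2–B3, B3–B4, B4–B5, B5–B6, B6–B7, B7–B8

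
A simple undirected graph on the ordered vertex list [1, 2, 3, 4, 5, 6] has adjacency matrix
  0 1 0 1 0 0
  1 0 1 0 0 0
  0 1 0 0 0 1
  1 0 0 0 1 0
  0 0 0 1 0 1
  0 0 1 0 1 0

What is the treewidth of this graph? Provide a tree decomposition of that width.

Each bag holds 3 vertices, so the decomposition has width 2, which upper-bounds the treewidth. The edges 2–1–4–5–6–3–2 form a cycle, so G is not a tree and its treewidth is at least 2. The upper and lower bounds meet at 2, so that is the treewidth.

Treewidth 2.
One such decomposition:
Bags: B1 = {1, 2, 4}  B2 = {2, 4, 5}  B3 = {2, 5, 6}  B4 = {2, 3, 6}
Tree: B1–B2, B2–B3, B3–B4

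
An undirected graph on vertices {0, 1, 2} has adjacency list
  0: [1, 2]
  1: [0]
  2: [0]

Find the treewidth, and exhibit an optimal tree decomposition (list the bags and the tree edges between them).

Every bag has size at most 2, so the width is 2 − 1 = 1 and tw(G) ≤ 1. Any graph with an edge has treewidth ≥ 1, and G has the edge 1–0. Combining the bounds, tw(G) = 1.

Treewidth 1.
Bags: B1 = {0, 1}  B2 = {0, 2}
Tree: B1–B2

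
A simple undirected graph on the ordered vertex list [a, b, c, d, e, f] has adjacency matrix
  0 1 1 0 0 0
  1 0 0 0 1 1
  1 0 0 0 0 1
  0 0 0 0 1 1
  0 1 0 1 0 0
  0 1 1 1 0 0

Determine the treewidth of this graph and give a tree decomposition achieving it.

The largest bag has 3 vertices, giving width 2; this decomposition certifies tw(G) ≤ 2. Since d–e–b–f–d is a cycle in G, G is not acyclic. Forests are exactly the graphs of treewidth ≤ 1, so tw(G) ≥ 2. Combining the bounds, tw(G) = 2.

Treewidth 2.
One such decomposition:
Bags: B1 = {d, e, f}  B2 = {b, e, f}  B3 = {b, c, f}  B4 = {a, b, c}
Tree: B1–B2, B2–B3, B3–B4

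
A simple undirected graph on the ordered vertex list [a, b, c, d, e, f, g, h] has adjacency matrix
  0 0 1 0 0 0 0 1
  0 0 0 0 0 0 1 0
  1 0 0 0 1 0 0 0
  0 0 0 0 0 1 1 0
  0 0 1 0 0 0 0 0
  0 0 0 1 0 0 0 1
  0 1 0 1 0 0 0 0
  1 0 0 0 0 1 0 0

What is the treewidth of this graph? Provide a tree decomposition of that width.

Treewidth 1.
One such decomposition:
Bags: B1 = {b, g}  B2 = {d, g}  B3 = {d, f}  B4 = {f, h}  B5 = {a, h}  B6 = {a, c}  B7 = {c, e}
Tree: B1–B2, B2–B3, B3–B4, B4–B5, B5–B6, B6–B7

Every bag has size at most 2, so the width is 2 − 1 = 1 and tw(G) ≤ 1. G has an edge, so its treewidth is at least 1. Therefore the treewidth is 1.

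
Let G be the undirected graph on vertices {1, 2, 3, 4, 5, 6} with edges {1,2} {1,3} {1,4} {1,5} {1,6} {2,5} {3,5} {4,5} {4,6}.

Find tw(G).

2

A width-2 tree decomposition is:
Bags: B1 = {1, 4, 6}  B2 = {1, 4, 5}  B3 = {1, 2, 5}  B4 = {1, 3, 5}
Tree: B1–B2, B2–B3, B2–B4
Each bag holds 3 vertices, so the decomposition has width 2, which upper-bounds the treewidth. Conversely, {1, 2, 5} is a clique of size 3, and the vertices of any clique must share a bag in every tree decomposition; so some bag has ≥ 3 vertices and tw(G) ≥ 2. Therefore the treewidth is 2.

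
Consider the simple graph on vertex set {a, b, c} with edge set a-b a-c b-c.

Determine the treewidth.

A width-2 tree decomposition is:
Bags: B1 = {a, b, c}
Tree: (single bag)
With just one bag of size 3, the width is 3 − 1 = 2, so tw(G) ≤ 2. On the other hand G contains the 3-clique {a, b, c}. A clique must lie in a single bag of any decomposition, so no decomposition can have width below 2. Therefore the treewidth is 2.

2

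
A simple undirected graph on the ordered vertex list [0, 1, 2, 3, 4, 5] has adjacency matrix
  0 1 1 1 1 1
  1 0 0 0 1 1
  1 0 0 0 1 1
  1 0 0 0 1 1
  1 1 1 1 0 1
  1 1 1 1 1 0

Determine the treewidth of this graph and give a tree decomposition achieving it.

The largest bag has 4 vertices, giving width 3; this decomposition certifies tw(G) ≤ 3. For the lower bound, the 4 vertices {0, 1, 4, 5} are pairwise adjacent, and any tree decomposition puts a clique entirely inside one bag — forcing width ≥ 3. The upper and lower bounds meet at 3, so that is the treewidth.

Treewidth 3.
One such decomposition:
Bags: B1 = {0, 2, 4, 5}  B2 = {0, 1, 4, 5}  B3 = {0, 3, 4, 5}
Tree: B1–B2, B1–B3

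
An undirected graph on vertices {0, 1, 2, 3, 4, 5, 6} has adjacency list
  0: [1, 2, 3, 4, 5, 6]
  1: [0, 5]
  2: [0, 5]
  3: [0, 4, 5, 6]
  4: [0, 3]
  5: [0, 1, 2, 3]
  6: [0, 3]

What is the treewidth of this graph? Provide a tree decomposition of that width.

Treewidth 2.
One optimal decomposition is:
Bags: B1 = {0, 3, 6}  B2 = {0, 3, 5}  B3 = {0, 3, 4}  B4 = {0, 2, 5}  B5 = {0, 1, 5}
Tree: B1–B2, B1–B3, B2–B4, B4–B5

Each bag holds 3 vertices, so the decomposition has width 2, which upper-bounds the treewidth. For the lower bound, the 3 vertices {0, 1, 5} are pairwise adjacent, and any tree decomposition puts a clique entirely inside one bag — forcing width ≥ 2. Hence tw(G) = 2 exactly.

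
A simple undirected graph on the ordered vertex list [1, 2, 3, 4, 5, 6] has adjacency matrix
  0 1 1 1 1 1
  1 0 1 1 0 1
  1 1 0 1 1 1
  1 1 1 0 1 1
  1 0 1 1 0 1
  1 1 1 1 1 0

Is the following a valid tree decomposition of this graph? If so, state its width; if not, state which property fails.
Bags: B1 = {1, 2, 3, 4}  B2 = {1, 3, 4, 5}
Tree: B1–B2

A tree decomposition must satisfy three properties: every vertex lies in some bag; for every edge, both endpoints lie together in some bag; and for every vertex, the bags containing it form a connected subtree. Here vertex 6 appears in no bag, so the decomposition is invalid.

No — vertex 6 appears in no bag.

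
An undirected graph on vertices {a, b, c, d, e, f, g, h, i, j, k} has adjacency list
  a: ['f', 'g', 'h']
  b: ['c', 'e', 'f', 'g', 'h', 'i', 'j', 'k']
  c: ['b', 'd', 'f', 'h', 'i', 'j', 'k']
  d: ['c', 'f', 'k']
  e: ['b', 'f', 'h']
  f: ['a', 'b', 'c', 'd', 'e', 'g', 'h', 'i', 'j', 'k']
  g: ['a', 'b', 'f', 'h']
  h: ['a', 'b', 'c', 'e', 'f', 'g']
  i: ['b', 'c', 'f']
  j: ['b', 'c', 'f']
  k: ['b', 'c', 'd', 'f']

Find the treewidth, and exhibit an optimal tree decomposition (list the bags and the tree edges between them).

Treewidth 3.
One optimal decomposition is:
Bags: B1 = {b, c, f, k}  B2 = {b, c, f, h}  B3 = {b, e, f, h}  B4 = {b, c, f, i}  B5 = {c, d, f, k}  B6 = {b, c, f, j}  B7 = {b, f, g, h}  B8 = {a, f, g, h}
Tree: B1–B2, B2–B3, B2–B4, B1–B5, B2–B6, B3–B7, B7–B8

The largest bag has 4 vertices, giving width 3; this decomposition certifies tw(G) ≤ 3. On the other hand G contains the 4-clique {c, d, f, k}. A clique must lie in a single bag of any decomposition, so no decomposition can have width below 3. The upper and lower bounds meet at 3, so that is the treewidth.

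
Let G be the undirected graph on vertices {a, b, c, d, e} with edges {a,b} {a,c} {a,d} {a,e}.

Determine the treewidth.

A width-1 tree decomposition is:
Bags: B1 = {a, d}  B2 = {a, b}  B3 = {a, c}  B4 = {a, e}
Tree: B1–B2, B1–B3, B3–B4
Each bag holds 2 vertices, so the decomposition has width 1, which upper-bounds the treewidth. Any graph with an edge has treewidth ≥ 1, and G has the edge d–a. The upper and lower bounds meet at 1, so that is the treewidth.

1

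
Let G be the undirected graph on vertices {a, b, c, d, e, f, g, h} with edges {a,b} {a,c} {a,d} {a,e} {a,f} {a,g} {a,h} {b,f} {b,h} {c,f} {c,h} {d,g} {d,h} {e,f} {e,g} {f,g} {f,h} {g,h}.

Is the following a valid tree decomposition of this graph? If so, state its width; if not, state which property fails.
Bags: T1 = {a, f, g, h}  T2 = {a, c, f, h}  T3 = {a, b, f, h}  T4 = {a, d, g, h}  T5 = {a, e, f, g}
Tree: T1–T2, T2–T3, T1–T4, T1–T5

Every vertex of G appears in some bag (union = {a, b, c, d, e, f, g, h}); every edge is covered by a bag; and for each vertex v the set of bags containing v is connected in the bag tree. The decomposition is therefore valid. The largest bag has 4 vertices, so the width is 3.

Yes; width 3.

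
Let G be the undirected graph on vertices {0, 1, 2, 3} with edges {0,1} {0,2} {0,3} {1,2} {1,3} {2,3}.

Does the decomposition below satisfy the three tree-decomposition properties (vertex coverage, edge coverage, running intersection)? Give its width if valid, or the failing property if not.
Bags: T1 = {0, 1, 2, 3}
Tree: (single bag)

Every vertex of G appears in some bag (union = {0, 1, 2, 3}); every edge is covered by a bag; and for each vertex v the set of bags containing v is connected in the bag tree. The decomposition is therefore valid. The largest bag has 4 vertices, so the width is 3.

Yes; width 3.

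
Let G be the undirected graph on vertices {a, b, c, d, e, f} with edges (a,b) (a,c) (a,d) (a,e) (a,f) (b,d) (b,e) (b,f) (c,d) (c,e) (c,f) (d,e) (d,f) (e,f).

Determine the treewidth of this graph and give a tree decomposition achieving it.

Every bag has size at most 5, so the width is 5 − 1 = 4 and tw(G) ≤ 4. Conversely, {a, c, d, e, f} is a clique of size 5, and the vertices of any clique must share a bag in every tree decomposition; so some bag has ≥ 5 vertices and tw(G) ≥ 4. The upper and lower bounds meet at 4, so that is the treewidth.

Treewidth 4.
One optimal decomposition is:
Bags: B1 = {a, c, d, e, f}  B2 = {a, b, d, e, f}
Tree: B1–B2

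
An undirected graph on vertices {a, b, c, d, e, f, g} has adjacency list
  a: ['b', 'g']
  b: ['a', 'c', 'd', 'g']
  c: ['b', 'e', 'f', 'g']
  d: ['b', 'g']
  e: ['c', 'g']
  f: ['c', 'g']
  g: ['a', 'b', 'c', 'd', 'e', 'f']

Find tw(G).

2

A width-2 tree decomposition is:
Bags: B1 = {a, b, g}  B2 = {b, c, g}  B3 = {c, f, g}  B4 = {c, e, g}  B5 = {b, d, g}
Tree: B1–B2, B2–B3, B3–B4, B2–B5
The largest bag has 3 vertices, giving width 2; this decomposition certifies tw(G) ≤ 2. On the other hand G contains the 3-clique {c, e, g}. A clique must lie in a single bag of any decomposition, so no decomposition can have width below 2. Hence tw(G) = 2 exactly.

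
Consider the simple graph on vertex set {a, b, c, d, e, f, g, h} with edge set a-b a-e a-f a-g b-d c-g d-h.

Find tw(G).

A width-1 tree decomposition is:
Bags: B1 = {c, g}  B2 = {a, g}  B3 = {a, b}  B4 = {a, e}  B5 = {a, f}  B6 = {b, d}  B7 = {d, h}
Tree: B1–B2, B2–B3, B2–B4, B2–B5, B3–B6, B6–B7
Every bag has size at most 2, so the width is 2 − 1 = 1 and tw(G) ≤ 1. Any graph with an edge has treewidth ≥ 1, and G has the edge g–c. Combining the bounds, tw(G) = 1.

1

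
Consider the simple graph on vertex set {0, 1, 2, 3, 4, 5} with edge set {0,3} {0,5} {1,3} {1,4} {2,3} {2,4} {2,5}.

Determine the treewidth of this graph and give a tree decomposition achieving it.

Every bag has size at most 3, so the width is 3 − 1 = 2 and tw(G) ≤ 2. For the lower bound, G contains the cycle 0–5–2–3–0, so G is not a forest; only forests have treewidth ≤ 1, hence tw(G) ≥ 2. Therefore the treewidth is 2.

Treewidth 2.
One optimal decomposition is:
Bags: B1 = {0, 3, 5}  B2 = {2, 3, 5}  B3 = {1, 2, 3}  B4 = {1, 2, 4}
Tree: B1–B2, B2–B3, B3–B4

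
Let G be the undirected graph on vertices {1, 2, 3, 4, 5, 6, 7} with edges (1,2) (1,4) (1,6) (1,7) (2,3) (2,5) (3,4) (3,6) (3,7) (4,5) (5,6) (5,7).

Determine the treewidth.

3

A width-3 tree decomposition is:
Bags: B1 = {1, 3, 4, 5}  B2 = {1, 3, 5, 6}  B3 = {1, 3, 5, 7}  B4 = {1, 2, 3, 5}
Tree: B1–B2, B2–B3, B3–B4
Every bag has size at most 4, so the width is 4 − 1 = 3 and tw(G) ≤ 3. For the lower bound: the 4 vertex sets {3,4}, {5,6}, {1}, {7} are disjoint, each induces a connected subgraph, and every pair is joined by at least one edge of G. Contracting each set to a single vertex therefore yields K_{4} as a minor, and since treewidth is minor-monotone, tw(G) ≥ tw(K_{4}) = 3. Hence tw(G) = 3 exactly.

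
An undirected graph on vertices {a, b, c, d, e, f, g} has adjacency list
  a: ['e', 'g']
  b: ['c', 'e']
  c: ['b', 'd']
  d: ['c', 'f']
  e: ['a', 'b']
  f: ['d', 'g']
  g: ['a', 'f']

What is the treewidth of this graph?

A width-2 tree decomposition is:
Bags: B1 = {d, f, g}  B2 = {a, d, g}  B3 = {a, d, e}  B4 = {b, d, e}  B5 = {b, c, d}
Tree: B1–B2, B2–B3, B3–B4, B4–B5
Each bag holds 3 vertices, so the decomposition has width 2, which upper-bounds the treewidth. The edges d–f–g–a–e–b–c–d form a cycle, so G is not a tree and its treewidth is at least 2. Hence tw(G) = 2 exactly.

2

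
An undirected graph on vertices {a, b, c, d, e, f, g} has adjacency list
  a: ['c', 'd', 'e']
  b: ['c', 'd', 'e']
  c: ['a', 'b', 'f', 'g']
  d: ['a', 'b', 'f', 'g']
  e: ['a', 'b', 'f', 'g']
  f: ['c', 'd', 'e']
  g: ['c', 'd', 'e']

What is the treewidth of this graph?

3

A width-3 tree decomposition is:
Bags: B1 = {c, d, e, f}  B2 = {a, c, d, e}  B3 = {c, d, e, g}  B4 = {b, c, d, e}
Tree: B1–B2, B2–B3, B3–B4
Each bag holds 4 vertices, so the decomposition has width 3, which upper-bounds the treewidth. For the lower bound: the 4 vertex sets {c,f}, {a,d}, {e}, {g} are disjoint, each induces a connected subgraph, and every pair is joined by at least one edge of G. Contracting each set to a single vertex therefore yields K_{4} as a minor, and since treewidth is minor-monotone, tw(G) ≥ tw(K_{4}) = 3. Therefore the treewidth is 3.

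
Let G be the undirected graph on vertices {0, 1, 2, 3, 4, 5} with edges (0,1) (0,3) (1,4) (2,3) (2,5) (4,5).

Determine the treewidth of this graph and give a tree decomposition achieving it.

Every bag has size at most 3, so the width is 3 − 1 = 2 and tw(G) ≤ 2. Since 4–1–0–3–2–5–4 is a cycle in G, G is not acyclic. Forests are exactly the graphs of treewidth ≤ 1, so tw(G) ≥ 2. Hence tw(G) = 2 exactly.

Treewidth 2.
One such decomposition:
Bags: B1 = {0, 1, 4}  B2 = {0, 3, 4}  B3 = {2, 3, 4}  B4 = {2, 4, 5}
Tree: B1–B2, B2–B3, B3–B4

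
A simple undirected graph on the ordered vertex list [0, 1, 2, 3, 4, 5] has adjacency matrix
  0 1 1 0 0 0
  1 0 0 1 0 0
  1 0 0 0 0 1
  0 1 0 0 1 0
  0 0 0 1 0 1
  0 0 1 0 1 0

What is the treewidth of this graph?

A width-2 tree decomposition is:
Bags: B1 = {3, 4, 5}  B2 = {2, 3, 5}  B3 = {0, 2, 3}  B4 = {0, 1, 3}
Tree: B1–B2, B2–B3, B3–B4
Every bag has size at most 3, so the width is 3 − 1 = 2 and tw(G) ≤ 2. Since 3–4–5–2–0–1–3 is a cycle in G, G is not acyclic. Forests are exactly the graphs of treewidth ≤ 1, so tw(G) ≥ 2. Therefore the treewidth is 2.

2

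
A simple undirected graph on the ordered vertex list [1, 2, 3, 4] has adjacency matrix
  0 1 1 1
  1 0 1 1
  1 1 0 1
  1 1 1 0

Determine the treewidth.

3

A width-3 tree decomposition is:
Bags: B1 = {1, 2, 3, 4}
Tree: (single bag)
A single bag containing all 4 vertices is trivially a valid decomposition of width 3. On the other hand G contains the 4-clique {1, 2, 3, 4}. A clique must lie in a single bag of any decomposition, so no decomposition can have width below 3. Therefore the treewidth is 3.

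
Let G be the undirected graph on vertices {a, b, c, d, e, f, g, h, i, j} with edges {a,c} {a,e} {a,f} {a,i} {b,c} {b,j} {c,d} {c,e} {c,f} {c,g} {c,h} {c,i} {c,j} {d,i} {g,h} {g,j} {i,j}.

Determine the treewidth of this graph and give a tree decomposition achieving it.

Treewidth 2.
One optimal decomposition is:
Bags: B1 = {a, c, e}  B2 = {a, c, i}  B3 = {c, i, j}  B4 = {c, g, j}  B5 = {c, d, i}  B6 = {b, c, j}  B7 = {a, c, f}  B8 = {c, g, h}
Tree: B1–B2, B2–B3, B3–B4, B3–B5, B4–B6, B2–B7, B4–B8

Each bag holds 3 vertices, so the decomposition has width 2, which upper-bounds the treewidth. On the other hand G contains the 3-clique {a, c, f}. A clique must lie in a single bag of any decomposition, so no decomposition can have width below 2. Hence tw(G) = 2 exactly.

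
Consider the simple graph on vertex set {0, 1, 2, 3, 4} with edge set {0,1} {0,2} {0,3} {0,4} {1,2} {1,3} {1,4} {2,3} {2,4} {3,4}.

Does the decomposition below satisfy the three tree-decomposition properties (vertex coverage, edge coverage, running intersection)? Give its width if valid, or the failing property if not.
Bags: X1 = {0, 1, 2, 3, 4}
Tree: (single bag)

Every vertex of G appears in some bag (union = {0, 1, 2, 3, 4}); every edge is covered by a bag; and for each vertex v the set of bags containing v is connected in the bag tree. The decomposition is therefore valid. The largest bag has 5 vertices, so the width is 4.

Yes; width 4.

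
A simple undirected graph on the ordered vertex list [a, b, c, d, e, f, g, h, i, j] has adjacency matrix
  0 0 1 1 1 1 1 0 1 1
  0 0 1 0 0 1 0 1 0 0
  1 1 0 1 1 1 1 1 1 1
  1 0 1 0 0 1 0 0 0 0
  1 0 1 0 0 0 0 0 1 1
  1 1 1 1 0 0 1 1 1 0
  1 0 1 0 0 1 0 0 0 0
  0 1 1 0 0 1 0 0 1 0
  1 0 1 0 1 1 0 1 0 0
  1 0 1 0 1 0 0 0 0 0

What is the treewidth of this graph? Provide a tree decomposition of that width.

The largest bag has 4 vertices, giving width 3; this decomposition certifies tw(G) ≤ 3. Conversely, {a, c, e, j} is a clique of size 4, and the vertices of any clique must share a bag in every tree decomposition; so some bag has ≥ 4 vertices and tw(G) ≥ 3. Hence tw(G) = 3 exactly.

Treewidth 3.
Bags: B1 = {a, c, f, i}  B2 = {c, f, h, i}  B3 = {a, c, f, g}  B4 = {b, c, f, h}  B5 = {a, c, e, i}  B6 = {a, c, e, j}  B7 = {a, c, d, f}
Tree: B1–B2, B1–B3, B2–B4, B1–B5, B5–B6, B3–B7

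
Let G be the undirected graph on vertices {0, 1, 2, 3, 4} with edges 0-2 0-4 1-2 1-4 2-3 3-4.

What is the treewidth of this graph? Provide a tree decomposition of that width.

Treewidth 2.
One optimal decomposition is:
Bags: B1 = {1, 2, 4}  B2 = {0, 2, 4}  B3 = {2, 3, 4}
Tree: B1–B2, B2–B3

Every bag has size at most 3, so the width is 3 − 1 = 2 and tw(G) ≤ 2. The edges 2–1–4–0–2 form a cycle, so G is not a tree and its treewidth is at least 2. The upper and lower bounds meet at 2, so that is the treewidth.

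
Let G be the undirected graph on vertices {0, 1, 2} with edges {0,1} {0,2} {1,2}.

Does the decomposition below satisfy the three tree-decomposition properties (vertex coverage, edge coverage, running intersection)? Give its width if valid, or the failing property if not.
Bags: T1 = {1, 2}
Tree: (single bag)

A tree decomposition must satisfy three properties: every vertex lies in some bag; for every edge, both endpoints lie together in some bag; and for every vertex, the bags containing it form a connected subtree. Here vertex 0 appears in no bag, so the decomposition is invalid.

No — vertex 0 appears in no bag.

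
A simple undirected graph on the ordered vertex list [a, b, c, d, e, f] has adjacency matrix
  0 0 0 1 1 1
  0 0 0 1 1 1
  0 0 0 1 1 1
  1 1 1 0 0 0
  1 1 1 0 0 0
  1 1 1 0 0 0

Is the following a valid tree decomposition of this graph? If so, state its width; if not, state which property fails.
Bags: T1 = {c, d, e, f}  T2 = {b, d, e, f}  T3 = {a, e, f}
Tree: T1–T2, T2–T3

A tree decomposition must satisfy three properties: every vertex lies in some bag; for every edge, both endpoints lie together in some bag; and for every vertex, the bags containing it form a connected subtree. Here edge (d,a) lies in no bag, so the decomposition is invalid.

No — edge (d,a) lies in no bag.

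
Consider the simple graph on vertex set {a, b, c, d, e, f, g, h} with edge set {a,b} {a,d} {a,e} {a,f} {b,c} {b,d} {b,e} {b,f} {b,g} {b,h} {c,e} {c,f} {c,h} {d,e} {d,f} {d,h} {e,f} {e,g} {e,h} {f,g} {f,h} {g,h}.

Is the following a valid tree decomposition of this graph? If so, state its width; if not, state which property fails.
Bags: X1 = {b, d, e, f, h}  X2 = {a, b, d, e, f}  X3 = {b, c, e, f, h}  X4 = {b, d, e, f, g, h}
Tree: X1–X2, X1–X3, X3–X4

No — bags containing vertex d are not connected in the tree.

A tree decomposition must satisfy three properties: every vertex lies in some bag; for every edge, both endpoints lie together in some bag; and for every vertex, the bags containing it form a connected subtree. Here bags containing vertex d are not connected in the tree, so the decomposition is invalid.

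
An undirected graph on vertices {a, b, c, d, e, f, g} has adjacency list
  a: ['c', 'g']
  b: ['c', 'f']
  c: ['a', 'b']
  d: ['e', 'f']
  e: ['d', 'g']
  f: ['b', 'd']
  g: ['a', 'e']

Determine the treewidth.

A width-2 tree decomposition is:
Bags: B1 = {a, e, g}  B2 = {a, d, e}  B3 = {a, d, f}  B4 = {a, b, f}  B5 = {a, b, c}
Tree: B1–B2, B2–B3, B3–B4, B4–B5
Every bag has size at most 3, so the width is 3 − 1 = 2 and tw(G) ≤ 2. The edges a–g–e–d–f–b–c–a form a cycle, so G is not a tree and its treewidth is at least 2. Therefore the treewidth is 2.

2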